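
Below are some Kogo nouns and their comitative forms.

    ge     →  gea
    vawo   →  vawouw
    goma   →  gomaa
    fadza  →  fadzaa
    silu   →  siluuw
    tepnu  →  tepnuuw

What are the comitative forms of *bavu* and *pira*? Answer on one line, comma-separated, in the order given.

The alternation tracks the last vowel of the stem — -uw when the last vowel of the stem is a rounded vowel (*vawo*, *silu*, *tepnu*); -a when the last vowel of the stem is an unrounded vowel (*ge*, *goma*, *fadza*).
*bavu*: last vowel = /u/, a rounded vowel → -uw → *bavuuw*.
*pira* — last vowel /a/ (an unrounded vowel) → -a → *piraa*.

bavuuw, piraa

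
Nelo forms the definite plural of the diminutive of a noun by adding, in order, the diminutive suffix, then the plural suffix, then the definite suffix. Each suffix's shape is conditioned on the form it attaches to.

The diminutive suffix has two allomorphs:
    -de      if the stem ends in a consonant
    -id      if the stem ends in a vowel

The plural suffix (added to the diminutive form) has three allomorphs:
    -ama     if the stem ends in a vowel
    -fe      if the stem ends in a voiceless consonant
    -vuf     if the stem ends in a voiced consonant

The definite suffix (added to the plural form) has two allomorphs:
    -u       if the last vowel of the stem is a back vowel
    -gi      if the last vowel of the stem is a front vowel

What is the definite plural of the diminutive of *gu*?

guidvufu

*gu* — final sound /u/ (a vowel) → -id → *guid*.
The diminutive form *guid* — final sound /d/ (a voiced consonant) → -vuf → *guidvuf*.
The plural form *guidvuf*: last vowel = /u/, a back vowel → -u → *guidvufu*.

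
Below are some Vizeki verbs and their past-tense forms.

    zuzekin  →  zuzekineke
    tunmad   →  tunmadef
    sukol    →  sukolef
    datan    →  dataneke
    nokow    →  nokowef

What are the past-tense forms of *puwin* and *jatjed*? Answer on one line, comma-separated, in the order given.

Looking at the final consonant of each stem: -eke when the stem ends in a nasal (*zuzekin*, *datan*); -ef when the stem ends in a non-nasal consonant (*tunmad*, *sukol*, *nokow*).
The final consonant of *puwin* is /n/, which is a nasal, so the suffix is -eke, giving *puwineke*.
*jatjed*: final consonant = /d/, non-nasal → -ef → *jatjedef*.

puwineke, jatjedef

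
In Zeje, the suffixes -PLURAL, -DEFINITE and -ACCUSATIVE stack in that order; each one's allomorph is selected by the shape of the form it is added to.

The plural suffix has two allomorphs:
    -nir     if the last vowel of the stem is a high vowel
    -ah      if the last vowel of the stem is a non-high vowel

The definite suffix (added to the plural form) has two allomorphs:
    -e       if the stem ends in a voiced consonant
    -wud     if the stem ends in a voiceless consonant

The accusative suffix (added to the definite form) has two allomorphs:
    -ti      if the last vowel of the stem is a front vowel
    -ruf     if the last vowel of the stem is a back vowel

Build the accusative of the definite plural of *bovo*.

bovoahwudruf

*bovo*: last vowel = /o/, a non-high vowel → -ah → *bovoah*.
The final consonant of the plural form *bovoah* is /h/, which is voiceless, so the definite suffix is -wud, giving *bovoahwud*.
The definite form *bovoahwud*: last vowel = /u/, a back vowel → -ruf → *bovoahwudruf*.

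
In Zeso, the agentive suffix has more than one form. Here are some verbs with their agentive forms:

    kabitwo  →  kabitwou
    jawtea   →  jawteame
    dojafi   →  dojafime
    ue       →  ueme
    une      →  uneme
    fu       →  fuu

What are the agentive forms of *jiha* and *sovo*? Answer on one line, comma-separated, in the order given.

The alternation tracks the last vowel of the stem — -u when the last vowel of the stem is a rounded vowel (*kabitwo*, *fu*); -me when the last vowel of the stem is an unrounded vowel (*jawtea*, *dojafi*, *ue*, *une*).
The last vowel of *jiha* is /a/, which is an unrounded vowel, so the suffix is -me, giving *jihame*.
The last vowel of *sovo* is /o/, which is a rounded vowel, so the suffix is -u, giving *sovou*.

jihame, sovou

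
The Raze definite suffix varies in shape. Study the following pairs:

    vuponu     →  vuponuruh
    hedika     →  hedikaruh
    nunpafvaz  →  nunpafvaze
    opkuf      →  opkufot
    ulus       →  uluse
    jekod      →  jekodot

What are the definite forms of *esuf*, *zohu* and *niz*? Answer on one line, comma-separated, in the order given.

Looking at the final sound of each stem: -e when the stem ends in a sibilant (*nunpafvaz*, *ulus*); -ot when the stem ends in a non-sibilant consonant (*opkuf*, *jekod*); -ruh when the stem ends in a vowel (*vuponu*, *hedika*).
The final sound of *esuf* is /f/, which is a non-sibilant consonant, so the suffix is -ot, giving *esufot*.
The final sound of *zohu* is /u/, which is a vowel, so the suffix is -ruh, giving *zohuruh*.
*niz*: final sound = /z/, a sibilant → -e → *nize*.

esufot, zohuruh, nize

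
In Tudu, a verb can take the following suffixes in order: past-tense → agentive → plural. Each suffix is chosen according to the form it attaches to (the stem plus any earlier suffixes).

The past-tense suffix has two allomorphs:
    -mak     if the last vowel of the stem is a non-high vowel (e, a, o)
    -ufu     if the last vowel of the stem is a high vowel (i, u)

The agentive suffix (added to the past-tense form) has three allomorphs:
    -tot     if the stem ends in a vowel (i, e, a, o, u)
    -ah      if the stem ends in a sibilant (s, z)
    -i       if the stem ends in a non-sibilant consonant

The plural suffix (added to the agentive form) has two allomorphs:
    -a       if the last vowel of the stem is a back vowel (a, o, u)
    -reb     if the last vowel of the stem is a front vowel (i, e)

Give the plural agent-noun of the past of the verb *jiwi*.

jiwiufutota

The last vowel of *jiwi* is /i/, which is a high vowel, so the past-tense suffix is -ufu, giving *jiwiufu*.
The past-tense form *jiwiufu*: final sound = /u/, a vowel → -tot → *jiwiufutot*.
The agentive form *jiwiufutot* — last vowel /o/ (a back vowel) → -a → *jiwiufutota*.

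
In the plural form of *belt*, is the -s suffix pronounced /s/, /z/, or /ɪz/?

/s/

The stem *belt* ends in a voiceless non-sibilant consonant.
The plural suffix surfaces as /ɪz/ after sibilants, /s/ after other voiceless consonants, and /z/ after other voiced sounds.
So the plural -s on *belt* is pronounced /s/.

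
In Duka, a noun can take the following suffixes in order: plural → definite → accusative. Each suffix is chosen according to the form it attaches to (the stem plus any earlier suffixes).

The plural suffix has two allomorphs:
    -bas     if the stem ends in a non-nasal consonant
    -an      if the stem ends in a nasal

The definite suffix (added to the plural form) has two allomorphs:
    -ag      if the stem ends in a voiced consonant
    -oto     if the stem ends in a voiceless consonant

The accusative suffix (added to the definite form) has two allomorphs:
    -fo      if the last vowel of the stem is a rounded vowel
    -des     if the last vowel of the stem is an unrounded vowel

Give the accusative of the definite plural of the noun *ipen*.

Since the final consonant of *ipen* is /n/ (a nasal), it takes -an, giving *ipenan*.
The final consonant of the plural form *ipenan* is /n/, which is voiced, so the definite suffix is -ag, giving *ipenanag*.
The last vowel of the definite form *ipenanag* is /a/, which is an unrounded vowel, so the accusative suffix is -des, giving *ipenanagdes*.

ipenanagdes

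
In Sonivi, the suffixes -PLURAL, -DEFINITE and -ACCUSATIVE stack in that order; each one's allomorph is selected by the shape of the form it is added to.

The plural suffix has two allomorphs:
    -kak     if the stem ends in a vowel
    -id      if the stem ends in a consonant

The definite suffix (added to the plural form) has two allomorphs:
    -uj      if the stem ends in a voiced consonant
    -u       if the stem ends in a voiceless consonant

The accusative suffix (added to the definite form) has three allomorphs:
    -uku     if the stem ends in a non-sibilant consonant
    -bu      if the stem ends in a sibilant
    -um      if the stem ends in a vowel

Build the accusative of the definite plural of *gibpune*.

*gibpune*: final sound = /e/, a vowel → -kak → *gibpunekak*.
The final consonant of the plural form *gibpunekak* is /k/, which is voiceless, so the definite suffix is -u, giving *gibpunekaku*.
Since the final sound of the definite form *gibpunekaku* is /u/ (a vowel), it takes -um, giving *gibpunekakuum*.

gibpunekakuum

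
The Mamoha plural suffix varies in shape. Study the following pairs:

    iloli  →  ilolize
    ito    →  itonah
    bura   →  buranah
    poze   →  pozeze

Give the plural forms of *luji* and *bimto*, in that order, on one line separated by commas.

The pattern is front/back vowel harmony: -ze when the last vowel of the stem is a front vowel (*iloli*, *poze*); -nah when the last vowel of the stem is a back vowel (*ito*, *bura*).
The last vowel of *luji* is /i/, which is a front vowel, so the suffix is -ze, giving *lujize*.
*bimto* — last vowel /o/ (a back vowel) → -nah → *bimtonah*.

lujize, bimtonah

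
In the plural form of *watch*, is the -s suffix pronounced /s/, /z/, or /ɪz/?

The stem *watch* ends in a sibilant (/s, z, ʃ, ʒ, tʃ, dʒ/).
The plural suffix surfaces as /ɪz/ after sibilants, /s/ after other voiceless consonants, and /z/ after other voiced sounds.
So the plural -s on *watch* is pronounced /ɪz/.

/ɪz/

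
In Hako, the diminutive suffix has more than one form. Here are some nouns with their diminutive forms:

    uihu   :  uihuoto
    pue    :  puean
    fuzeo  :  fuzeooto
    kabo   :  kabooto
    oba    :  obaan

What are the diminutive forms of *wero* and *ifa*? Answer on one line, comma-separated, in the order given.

Looking at the last vowel of each stem: -oto when the last vowel of the stem is a rounded vowel (*uihu*, *fuzeo*, *kabo*); -an when the last vowel of the stem is an unrounded vowel (*pue*, *oba*).
*wero*: last vowel = /o/, a rounded vowel → -oto → *werooto*.
*ifa* — last vowel /a/ (an unrounded vowel) → -an → *ifaan*.

werooto, ifaan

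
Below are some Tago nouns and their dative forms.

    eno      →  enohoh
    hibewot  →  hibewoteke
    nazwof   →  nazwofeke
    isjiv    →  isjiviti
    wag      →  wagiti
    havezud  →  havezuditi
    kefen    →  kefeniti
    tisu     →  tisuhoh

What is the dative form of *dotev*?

The pattern is voicing of the final sound: -eke when the stem ends in a voiceless consonant (*hibewot*, *nazwof*); -iti when the stem ends in a voiced consonant (*isjiv*, *wag*, *havezud*, *kefen*); -hoh when the stem ends in a vowel (*eno*, *tisu*).
*dotev* — final sound /v/ (a voiced consonant) → -iti → *doteviti*.

doteviti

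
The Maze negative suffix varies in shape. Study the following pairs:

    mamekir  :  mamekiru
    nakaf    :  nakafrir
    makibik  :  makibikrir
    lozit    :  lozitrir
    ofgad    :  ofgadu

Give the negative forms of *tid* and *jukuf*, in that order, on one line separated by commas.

tidu, jukufrir

The alternation tracks the final consonant of the stem — -rir when the stem ends in a voiceless consonant (*nakaf*, *makibik*, *lozit*); -u when the stem ends in a voiced consonant (*mamekir*, *ofgad*).
The final consonant of *tid* is /d/, which is voiced, so the suffix is -u, giving *tidu*.
*jukuf*: final consonant = /f/, voiceless → -rir → *jukufrir*.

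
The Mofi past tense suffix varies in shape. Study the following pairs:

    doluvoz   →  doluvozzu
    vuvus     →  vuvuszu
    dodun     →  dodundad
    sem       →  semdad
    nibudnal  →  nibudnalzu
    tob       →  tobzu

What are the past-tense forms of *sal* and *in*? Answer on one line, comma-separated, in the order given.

salzu, indad

The pattern is nasality of the final consonant: -dad when the stem ends in a nasal (*dodun*, *sem*); -zu when the stem ends in a non-nasal consonant (*doluvoz*, *vuvus*, *nibudnal*, *tob*).
Since the final consonant of *sal* is /l/ (non-nasal), it takes -zu, giving *salzu*.
Since the final consonant of *in* is /n/ (a nasal), it takes -dad, giving *indad*.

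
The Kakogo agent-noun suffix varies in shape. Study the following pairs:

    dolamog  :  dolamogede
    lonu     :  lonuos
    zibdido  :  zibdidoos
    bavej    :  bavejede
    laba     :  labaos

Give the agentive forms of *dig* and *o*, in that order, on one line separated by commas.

digede, oos

The suffix is conditioned by the final sound: -ede when the stem ends in a consonant (*dolamog*, *bavej*); -os when the stem ends in a vowel (*lonu*, *zibdido*, *laba*).
*dig* — final sound /g/ (a consonant) → -ede → *digede*.
The final sound of *o* is /o/, which is a vowel, so the suffix is -os, giving *oos*.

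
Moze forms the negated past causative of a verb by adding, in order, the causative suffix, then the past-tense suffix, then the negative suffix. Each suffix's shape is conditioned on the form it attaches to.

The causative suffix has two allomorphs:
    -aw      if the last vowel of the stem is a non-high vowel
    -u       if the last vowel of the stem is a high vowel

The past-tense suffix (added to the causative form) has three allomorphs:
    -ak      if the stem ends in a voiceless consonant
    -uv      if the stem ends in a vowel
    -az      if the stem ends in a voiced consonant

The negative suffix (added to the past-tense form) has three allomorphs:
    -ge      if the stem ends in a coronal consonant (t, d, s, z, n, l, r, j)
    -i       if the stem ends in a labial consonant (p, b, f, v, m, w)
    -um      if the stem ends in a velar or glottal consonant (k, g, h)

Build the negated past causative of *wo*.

woawazge

*wo* — last vowel /o/ (a non-high vowel) → -aw → *woaw*.
The causative form *woaw* — final sound /w/ (a voiced consonant) → -az → *woawaz*.
Since the final consonant of the past-tense form *woawaz* is /z/ (coronal), it takes -ge, giving *woawazge*.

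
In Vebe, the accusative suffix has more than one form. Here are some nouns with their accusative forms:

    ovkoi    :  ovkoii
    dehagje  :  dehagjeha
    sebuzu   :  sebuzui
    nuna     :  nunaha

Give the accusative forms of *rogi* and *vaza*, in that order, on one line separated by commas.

rogii, vazaha

The alternation tracks the last vowel of the stem — -i when the last vowel of the stem is a high vowel (*ovkoi*, *sebuzu*); -ha when the last vowel of the stem is a non-high vowel (*dehagje*, *nuna*).
The last vowel of *rogi* is /i/, which is a high vowel, so the suffix is -i, giving *rogii*.
*vaza*: last vowel = /a/, a non-high vowel → -ha → *vazaha*.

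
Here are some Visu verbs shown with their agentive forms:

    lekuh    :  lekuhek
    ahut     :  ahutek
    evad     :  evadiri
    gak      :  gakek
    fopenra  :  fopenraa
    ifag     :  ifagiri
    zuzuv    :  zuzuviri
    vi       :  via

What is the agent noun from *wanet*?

wanetek

The alternation tracks the final sound of the stem — -ek when the stem ends in a voiceless consonant (*lekuh*, *ahut*, *gak*); -iri when the stem ends in a voiced consonant (*evad*, *ifag*, *zuzuv*); -a when the stem ends in a vowel (*fopenra*, *vi*).
Since the final sound of *wanet* is /t/ (a voiceless consonant), it takes -ek, giving *wanetek*.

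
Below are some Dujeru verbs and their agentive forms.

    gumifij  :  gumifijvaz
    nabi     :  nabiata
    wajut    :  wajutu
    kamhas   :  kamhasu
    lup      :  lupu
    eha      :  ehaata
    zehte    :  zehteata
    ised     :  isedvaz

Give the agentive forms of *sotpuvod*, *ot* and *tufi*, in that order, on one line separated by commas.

sotpuvodvaz, otu, tufiata

Looking at the final sound of each stem: -u when the stem ends in a voiceless consonant (*wajut*, *kamhas*, *lup*); -vaz when the stem ends in a voiced consonant (*gumifij*, *ised*); -ata when the stem ends in a vowel (*nabi*, *eha*, *zehte*).
*sotpuvod*: final sound = /d/, a voiced consonant → -vaz → *sotpuvodvaz*.
The final sound of *ot* is /t/, which is a voiceless consonant, so the suffix is -u, giving *otu*.
*tufi* — final sound /i/ (a vowel) → -ata → *tufiata*.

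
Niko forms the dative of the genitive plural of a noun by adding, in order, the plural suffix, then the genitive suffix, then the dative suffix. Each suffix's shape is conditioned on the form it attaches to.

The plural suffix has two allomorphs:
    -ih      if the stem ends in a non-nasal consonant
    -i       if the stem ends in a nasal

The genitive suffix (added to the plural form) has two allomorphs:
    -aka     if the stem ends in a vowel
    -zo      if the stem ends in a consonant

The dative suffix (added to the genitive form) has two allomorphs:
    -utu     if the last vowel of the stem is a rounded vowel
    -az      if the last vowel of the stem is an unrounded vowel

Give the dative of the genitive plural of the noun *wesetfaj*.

*wesetfaj* — final consonant /j/ (non-nasal) → -ih → *wesetfajih*.
The plural form *wesetfajih*: final sound = /h/, a consonant → -zo → *wesetfajihzo*.
The genitive form *wesetfajihzo* — last vowel /o/ (a rounded vowel) → -utu → *wesetfajihzoutu*.

wesetfajihzoutu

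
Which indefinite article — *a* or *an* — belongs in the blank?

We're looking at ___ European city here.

The indefinite article is chosen by the initial *sound* of the following word, not its spelling.
*European* begins with the sound /jʊ/ (eu pronounced /jʊ/) — a consonant sound.
So the article is *a*: We're looking at a European city here.

a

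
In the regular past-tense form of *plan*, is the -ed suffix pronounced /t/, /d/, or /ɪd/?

The stem *plan* ends in a voiced sound other than /d/.
The -ed suffix is realized as /ɪd/ after /t, d/; as /t/ after other voiceless consonants; and as /d/ after other voiced sounds.
So -ed on *plan* is pronounced /d/.

/d/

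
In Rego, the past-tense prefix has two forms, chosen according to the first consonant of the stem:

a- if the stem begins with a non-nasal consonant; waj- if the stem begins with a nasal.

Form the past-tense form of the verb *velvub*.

The first consonant of *velvub* is /v/, which is non-nasal, so the prefix is a-, giving *avelvub*.

avelvub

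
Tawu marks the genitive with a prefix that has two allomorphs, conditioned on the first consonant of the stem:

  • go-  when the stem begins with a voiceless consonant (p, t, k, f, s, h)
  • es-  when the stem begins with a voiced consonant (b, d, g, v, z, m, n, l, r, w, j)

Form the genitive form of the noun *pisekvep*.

gopisekvep

*pisekvep*: first consonant = /p/, voiceless → go- → *gopisekvep*.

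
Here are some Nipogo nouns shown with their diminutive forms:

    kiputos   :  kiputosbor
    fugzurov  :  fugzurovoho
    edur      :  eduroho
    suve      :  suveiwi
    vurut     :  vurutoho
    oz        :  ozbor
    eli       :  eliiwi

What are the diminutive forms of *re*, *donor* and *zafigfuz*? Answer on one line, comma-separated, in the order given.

The pattern is sibilance of the final sound: -bor when the stem ends in a sibilant (*kiputos*, *oz*); -oho when the stem ends in a non-sibilant consonant (*fugzurov*, *edur*, *vurut*); -iwi when the stem ends in a vowel (*suve*, *eli*).
*re* — final sound /e/ (a vowel) → -iwi → *reiwi*.
*donor* — final sound /r/ (a non-sibilant consonant) → -oho → *donoroho*.
Since the final sound of *zafigfuz* is /z/ (a sibilant), it takes -bor, giving *zafigfuzbor*.

reiwi, donoroho, zafigfuzbor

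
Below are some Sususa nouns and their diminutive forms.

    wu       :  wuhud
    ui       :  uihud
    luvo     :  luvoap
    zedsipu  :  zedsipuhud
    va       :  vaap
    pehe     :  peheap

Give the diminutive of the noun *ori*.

orihud

The alternation tracks the last vowel of the stem — -hud when the last vowel of the stem is a high vowel (*wu*, *ui*, *zedsipu*); -ap when the last vowel of the stem is a non-high vowel (*luvo*, *va*, *pehe*).
*ori*: last vowel = /i/, a high vowel → -hud → *orihud*.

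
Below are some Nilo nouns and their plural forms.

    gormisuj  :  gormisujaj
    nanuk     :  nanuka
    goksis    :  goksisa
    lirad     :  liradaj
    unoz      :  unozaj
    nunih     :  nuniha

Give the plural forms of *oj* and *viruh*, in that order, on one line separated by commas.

The alternation tracks the final consonant of the stem — -a when the stem ends in a voiceless consonant (*nanuk*, *goksis*, *nunih*); -aj when the stem ends in a voiced consonant (*gormisuj*, *lirad*, *unoz*).
*oj* — final consonant /j/ (voiced) → -aj → *ojaj*.
The final consonant of *viruh* is /h/, which is voiceless, so the suffix is -a, giving *viruha*.

ojaj, viruha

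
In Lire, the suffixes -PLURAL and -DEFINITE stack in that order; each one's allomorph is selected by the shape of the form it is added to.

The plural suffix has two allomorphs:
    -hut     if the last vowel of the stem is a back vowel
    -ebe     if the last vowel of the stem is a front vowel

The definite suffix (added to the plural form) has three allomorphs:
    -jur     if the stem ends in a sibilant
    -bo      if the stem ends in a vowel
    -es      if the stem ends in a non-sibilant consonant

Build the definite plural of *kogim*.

kogimebebo

Since the last vowel of *kogim* is /i/ (a front vowel), it takes -ebe, giving *kogimebe*.
The plural form *kogimebe*: final sound = /e/, a vowel → -bo → *kogimebebo*.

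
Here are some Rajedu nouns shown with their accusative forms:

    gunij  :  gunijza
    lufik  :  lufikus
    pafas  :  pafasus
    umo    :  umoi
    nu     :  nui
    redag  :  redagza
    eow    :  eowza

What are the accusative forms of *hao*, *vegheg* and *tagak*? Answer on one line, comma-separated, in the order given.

The alternation tracks the final sound of the stem — -us when the stem ends in a voiceless consonant (*lufik*, *pafas*); -za when the stem ends in a voiced consonant (*gunij*, *redag*, *eow*); -i when the stem ends in a vowel (*umo*, *nu*).
The final sound of *hao* is /o/, which is a vowel, so the suffix is -i, giving *haoi*.
*vegheg* — final sound /g/ (a voiced consonant) → -za → *veghegza*.
*tagak* — final sound /k/ (a voiceless consonant) → -us → *tagakus*.

haoi, veghegza, tagakus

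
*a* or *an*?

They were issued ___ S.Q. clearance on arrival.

The indefinite article is chosen by the initial *sound* of the following word, not its spelling.
The initialism *S.Q.* is read letter by letter; the first letter, S, is pronounced /ɛs/, which begins with a vowel sound.
So the article is *an*: They were issued an S.Q. clearance on arrival.

an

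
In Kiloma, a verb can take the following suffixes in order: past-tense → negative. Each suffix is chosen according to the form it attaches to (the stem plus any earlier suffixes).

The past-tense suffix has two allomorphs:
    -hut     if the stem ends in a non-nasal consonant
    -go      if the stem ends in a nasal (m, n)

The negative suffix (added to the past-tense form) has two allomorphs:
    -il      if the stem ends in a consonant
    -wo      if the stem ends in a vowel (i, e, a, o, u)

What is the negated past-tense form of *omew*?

omewhutil

Since the final consonant of *omew* is /w/ (non-nasal), it takes -hut, giving *omewhut*.
The past-tense form *omewhut* — final sound /t/ (a consonant) → -il → *omewhutil*.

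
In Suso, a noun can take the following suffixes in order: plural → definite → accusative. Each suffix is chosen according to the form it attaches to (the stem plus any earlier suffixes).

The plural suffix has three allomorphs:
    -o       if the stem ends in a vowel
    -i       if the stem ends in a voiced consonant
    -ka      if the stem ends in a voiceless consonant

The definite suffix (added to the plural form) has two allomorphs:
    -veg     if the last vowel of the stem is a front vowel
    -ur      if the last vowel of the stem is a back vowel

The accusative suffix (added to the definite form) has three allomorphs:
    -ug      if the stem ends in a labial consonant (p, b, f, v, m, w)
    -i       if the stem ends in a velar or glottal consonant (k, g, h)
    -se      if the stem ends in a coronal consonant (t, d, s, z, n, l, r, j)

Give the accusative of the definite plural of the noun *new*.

*new*: final sound = /w/, a voiced consonant → -i → *newi*.
The plural form *newi* — last vowel /i/ (a front vowel) → -veg → *newiveg*.
Since the final consonant of the definite form *newiveg* is /g/ (velar/glottal), it takes -i, giving *newivegi*.

newivegi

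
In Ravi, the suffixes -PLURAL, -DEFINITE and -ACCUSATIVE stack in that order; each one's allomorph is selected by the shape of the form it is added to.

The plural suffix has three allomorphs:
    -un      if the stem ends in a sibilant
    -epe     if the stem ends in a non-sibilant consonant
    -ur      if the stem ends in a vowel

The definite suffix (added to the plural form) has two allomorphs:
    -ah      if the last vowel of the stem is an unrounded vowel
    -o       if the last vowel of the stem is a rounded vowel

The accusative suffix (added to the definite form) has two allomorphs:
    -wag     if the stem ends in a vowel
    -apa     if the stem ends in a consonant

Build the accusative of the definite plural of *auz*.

auzunowag

*auz* — final sound /z/ (a sibilant) → -un → *auzun*.
The plural form *auzun*: last vowel = /u/, a rounded vowel → -o → *auzuno*.
Since the final sound of the definite form *auzuno* is /o/ (a vowel), it takes -wag, giving *auzunowag*.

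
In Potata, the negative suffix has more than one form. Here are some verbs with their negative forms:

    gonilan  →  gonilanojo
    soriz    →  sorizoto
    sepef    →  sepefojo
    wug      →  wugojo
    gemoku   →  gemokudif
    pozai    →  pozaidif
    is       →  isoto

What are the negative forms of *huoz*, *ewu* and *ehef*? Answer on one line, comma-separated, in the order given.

The pattern is sibilance of the final sound: -oto when the stem ends in a sibilant (*soriz*, *is*); -ojo when the stem ends in a non-sibilant consonant (*gonilan*, *sepef*, *wug*); -dif when the stem ends in a vowel (*gemoku*, *pozai*).
*huoz* — final sound /z/ (a sibilant) → -oto → *huozoto*.
*ewu* — final sound /u/ (a vowel) → -dif → *ewudif*.
*ehef*: final sound = /f/, a non-sibilant consonant → -ojo → *ehefojo*.

huozoto, ewudif, ehefojo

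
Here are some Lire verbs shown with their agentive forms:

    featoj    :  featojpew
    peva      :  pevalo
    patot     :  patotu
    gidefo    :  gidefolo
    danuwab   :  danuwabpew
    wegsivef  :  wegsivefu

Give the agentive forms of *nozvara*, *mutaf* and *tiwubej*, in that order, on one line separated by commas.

The pattern is voicing of the final sound: -u when the stem ends in a voiceless consonant (*patot*, *wegsivef*); -pew when the stem ends in a voiced consonant (*featoj*, *danuwab*); -lo when the stem ends in a vowel (*peva*, *gidefo*).
*nozvara*: final sound = /a/, a vowel → -lo → *nozvaralo*.
The final sound of *mutaf* is /f/, which is a voiceless consonant, so the suffix is -u, giving *mutafu*.
*tiwubej*: final sound = /j/, a voiced consonant → -pew → *tiwubejpew*.

nozvaralo, mutafu, tiwubejpew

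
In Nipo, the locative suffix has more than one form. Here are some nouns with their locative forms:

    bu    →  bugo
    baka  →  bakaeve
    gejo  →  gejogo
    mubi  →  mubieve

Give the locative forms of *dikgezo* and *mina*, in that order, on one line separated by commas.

Looking at the last vowel of each stem: -go when the last vowel of the stem is a rounded vowel (*bu*, *gejo*); -eve when the last vowel of the stem is an unrounded vowel (*baka*, *mubi*).
The last vowel of *dikgezo* is /o/, which is a rounded vowel, so the suffix is -go, giving *dikgezogo*.
The last vowel of *mina* is /a/, which is an unrounded vowel, so the suffix is -eve, giving *minaeve*.

dikgezogo, minaeve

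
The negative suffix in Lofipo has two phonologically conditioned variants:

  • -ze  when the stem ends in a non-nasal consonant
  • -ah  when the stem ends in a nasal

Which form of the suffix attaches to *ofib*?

-ze

The final consonant of *ofib* is /b/, which is non-nasal, so the suffix is -ze.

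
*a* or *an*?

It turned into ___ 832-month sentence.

The indefinite article is chosen by the initial *sound* of the following word, not its spelling.
The number *832* is spoken "eight hundred …", beginning with /eɪt/ — a vowel sound.
So the article is *an*: It turned into an 832-month sentence.

an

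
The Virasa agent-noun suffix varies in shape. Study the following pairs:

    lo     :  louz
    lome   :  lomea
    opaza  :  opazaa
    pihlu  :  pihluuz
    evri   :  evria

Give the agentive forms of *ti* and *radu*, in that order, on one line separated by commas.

Looking at the last vowel of each stem: -uz when the last vowel of the stem is a rounded vowel (*lo*, *pihlu*); -a when the last vowel of the stem is an unrounded vowel (*lome*, *opaza*, *evri*).
The last vowel of *ti* is /i/, which is an unrounded vowel, so the suffix is -a, giving *tia*.
*radu*: last vowel = /u/, a rounded vowel → -uz → *raduuz*.

tia, raduuz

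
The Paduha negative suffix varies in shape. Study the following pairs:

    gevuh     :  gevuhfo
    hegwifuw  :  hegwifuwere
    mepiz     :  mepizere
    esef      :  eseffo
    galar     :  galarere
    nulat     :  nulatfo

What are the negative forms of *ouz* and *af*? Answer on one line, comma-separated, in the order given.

The suffix is conditioned by the final consonant: -fo when the stem ends in a voiceless consonant (*gevuh*, *esef*, *nulat*); -ere when the stem ends in a voiced consonant (*hegwifuw*, *mepiz*, *galar*).
*ouz* — final consonant /z/ (voiced) → -ere → *ouzere*.
Since the final consonant of *af* is /f/ (voiceless), it takes -fo, giving *affo*.

ouzere, affo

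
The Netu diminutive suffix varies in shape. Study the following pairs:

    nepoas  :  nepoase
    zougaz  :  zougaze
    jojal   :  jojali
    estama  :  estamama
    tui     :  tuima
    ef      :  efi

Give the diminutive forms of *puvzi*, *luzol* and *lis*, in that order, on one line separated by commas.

The alternation tracks the final sound of the stem — -e when the stem ends in a sibilant (*nepoas*, *zougaz*); -i when the stem ends in a non-sibilant consonant (*jojal*, *ef*); -ma when the stem ends in a vowel (*estama*, *tui*).
*puvzi* — final sound /i/ (a vowel) → -ma → *puvzima*.
*luzol* — final sound /l/ (a non-sibilant consonant) → -i → *luzoli*.
Since the final sound of *lis* is /s/ (a sibilant), it takes -e, giving *lise*.

puvzima, luzoli, lise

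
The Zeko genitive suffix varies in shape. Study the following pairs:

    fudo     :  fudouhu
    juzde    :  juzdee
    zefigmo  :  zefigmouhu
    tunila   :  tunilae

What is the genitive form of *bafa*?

The suffix is conditioned by the last vowel: -uhu when the last vowel of the stem is a rounded vowel (*fudo*, *zefigmo*); -e when the last vowel of the stem is an unrounded vowel (*juzde*, *tunila*).
Since the last vowel of *bafa* is /a/ (an unrounded vowel), it takes -e, giving *bafae*.

bafae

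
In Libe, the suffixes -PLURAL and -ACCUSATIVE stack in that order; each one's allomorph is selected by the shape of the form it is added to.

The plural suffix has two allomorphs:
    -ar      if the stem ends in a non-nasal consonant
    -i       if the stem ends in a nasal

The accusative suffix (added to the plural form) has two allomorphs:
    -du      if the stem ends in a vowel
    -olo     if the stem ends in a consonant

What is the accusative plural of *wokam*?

wokamidu

*wokam*: final consonant = /m/, a nasal → -i → *wokami*.
Since the final sound of the plural form *wokami* is /i/ (a vowel), it takes -du, giving *wokamidu*.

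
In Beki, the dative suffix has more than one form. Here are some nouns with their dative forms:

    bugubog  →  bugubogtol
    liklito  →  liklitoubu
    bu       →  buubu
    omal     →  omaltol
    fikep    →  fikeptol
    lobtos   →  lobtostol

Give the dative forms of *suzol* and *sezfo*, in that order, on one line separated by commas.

Looking at the final sound of each stem: -tol when the stem ends in a consonant (*bugubog*, *omal*, *fikep*, *lobtos*); -ubu when the stem ends in a vowel (*liklito*, *bu*).
*suzol* — final sound /l/ (a consonant) → -tol → *suzoltol*.
Since the final sound of *sezfo* is /o/ (a vowel), it takes -ubu, giving *sezfoubu*.

suzoltol, sezfoubu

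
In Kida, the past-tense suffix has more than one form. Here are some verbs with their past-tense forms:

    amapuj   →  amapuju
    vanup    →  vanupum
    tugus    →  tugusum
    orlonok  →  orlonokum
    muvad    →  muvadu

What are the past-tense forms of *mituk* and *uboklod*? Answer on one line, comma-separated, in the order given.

mitukum, uboklodu

Looking at the final consonant of each stem: -um when the stem ends in a voiceless consonant (*vanup*, *tugus*, *orlonok*); -u when the stem ends in a voiced consonant (*amapuj*, *muvad*).
*mituk* — final consonant /k/ (voiceless) → -um → *mitukum*.
*uboklod* — final consonant /d/ (voiced) → -u → *uboklodu*.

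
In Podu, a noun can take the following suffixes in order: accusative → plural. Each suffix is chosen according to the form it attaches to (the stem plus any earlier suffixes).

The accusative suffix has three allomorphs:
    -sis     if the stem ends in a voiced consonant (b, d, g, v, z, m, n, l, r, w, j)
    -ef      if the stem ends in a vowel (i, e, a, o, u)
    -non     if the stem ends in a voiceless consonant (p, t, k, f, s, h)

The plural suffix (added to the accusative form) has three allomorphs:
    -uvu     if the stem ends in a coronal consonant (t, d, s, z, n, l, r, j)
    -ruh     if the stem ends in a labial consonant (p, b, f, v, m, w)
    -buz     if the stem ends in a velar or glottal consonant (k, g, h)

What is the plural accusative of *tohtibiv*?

tohtibivsisuvu

The final sound of *tohtibiv* is /v/, which is a voiced consonant, so the accusative suffix is -sis, giving *tohtibivsis*.
The final consonant of the accusative form *tohtibivsis* is /s/, which is coronal, so the plural suffix is -uvu, giving *tohtibivsisuvu*.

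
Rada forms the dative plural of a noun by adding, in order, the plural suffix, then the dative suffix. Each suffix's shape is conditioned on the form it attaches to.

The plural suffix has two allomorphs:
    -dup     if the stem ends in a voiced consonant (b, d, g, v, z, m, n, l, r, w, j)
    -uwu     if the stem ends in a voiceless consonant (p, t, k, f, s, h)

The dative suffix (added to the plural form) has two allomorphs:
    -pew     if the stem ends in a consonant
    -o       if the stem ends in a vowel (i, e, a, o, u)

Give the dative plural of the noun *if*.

ifuwuo

Since the final consonant of *if* is /f/ (voiceless), it takes -uwu, giving *ifuwu*.
The final sound of the plural form *ifuwu* is /u/, which is a vowel, so the dative suffix is -o, giving *ifuwuo*.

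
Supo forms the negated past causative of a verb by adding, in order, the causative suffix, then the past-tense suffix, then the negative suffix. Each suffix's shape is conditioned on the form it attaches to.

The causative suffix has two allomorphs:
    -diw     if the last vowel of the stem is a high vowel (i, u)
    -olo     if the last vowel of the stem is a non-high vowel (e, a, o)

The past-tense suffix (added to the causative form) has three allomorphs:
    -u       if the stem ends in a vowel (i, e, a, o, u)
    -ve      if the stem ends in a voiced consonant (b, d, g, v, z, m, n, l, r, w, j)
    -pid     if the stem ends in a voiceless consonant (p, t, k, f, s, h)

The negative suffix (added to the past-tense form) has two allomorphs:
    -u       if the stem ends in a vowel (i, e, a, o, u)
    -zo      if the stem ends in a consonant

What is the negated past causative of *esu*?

esudiwveu

The last vowel of *esu* is /u/, which is a high vowel, so the causative suffix is -diw, giving *esudiw*.
The final sound of the causative form *esudiw* is /w/, which is a voiced consonant, so the past-tense suffix is -ve, giving *esudiwve*.
The past-tense form *esudiwve* — final sound /e/ (a vowel) → -u → *esudiwveu*.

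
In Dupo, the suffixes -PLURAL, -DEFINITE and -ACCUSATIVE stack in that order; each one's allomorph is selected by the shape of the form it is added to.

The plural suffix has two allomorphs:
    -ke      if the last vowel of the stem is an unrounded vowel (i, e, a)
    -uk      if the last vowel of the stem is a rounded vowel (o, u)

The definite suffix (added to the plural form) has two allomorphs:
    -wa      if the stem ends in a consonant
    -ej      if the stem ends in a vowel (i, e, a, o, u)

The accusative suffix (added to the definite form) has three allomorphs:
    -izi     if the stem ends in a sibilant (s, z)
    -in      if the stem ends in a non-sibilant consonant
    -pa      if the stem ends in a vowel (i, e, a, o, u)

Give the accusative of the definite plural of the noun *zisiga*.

*zisiga* — last vowel /a/ (an unrounded vowel) → -ke → *zisigake*.
The plural form *zisigake*: final sound = /e/, a vowel → -ej → *zisigakeej*.
The definite form *zisigakeej* — final sound /j/ (a non-sibilant consonant) → -in → *zisigakeejin*.

zisigakeejin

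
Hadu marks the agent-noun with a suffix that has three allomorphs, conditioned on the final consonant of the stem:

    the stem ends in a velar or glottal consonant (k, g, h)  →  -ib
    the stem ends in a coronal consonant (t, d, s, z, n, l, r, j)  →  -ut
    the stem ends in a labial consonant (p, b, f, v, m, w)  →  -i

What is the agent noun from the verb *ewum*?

ewumi

The final consonant of *ewum* is /m/, which is labial, so the suffix is -i, giving *ewumi*.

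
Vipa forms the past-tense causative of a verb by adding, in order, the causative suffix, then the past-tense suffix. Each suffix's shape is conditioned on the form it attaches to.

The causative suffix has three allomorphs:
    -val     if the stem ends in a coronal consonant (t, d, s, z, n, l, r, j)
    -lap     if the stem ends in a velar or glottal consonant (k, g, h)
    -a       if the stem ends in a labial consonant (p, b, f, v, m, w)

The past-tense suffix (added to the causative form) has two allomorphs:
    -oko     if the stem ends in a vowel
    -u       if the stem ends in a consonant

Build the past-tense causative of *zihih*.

zihihlapu

*zihih*: final consonant = /h/, velar/glottal → -lap → *zihihlap*.
The final sound of the causative form *zihihlap* is /p/, which is a consonant, so the past-tense suffix is -u, giving *zihihlapu*.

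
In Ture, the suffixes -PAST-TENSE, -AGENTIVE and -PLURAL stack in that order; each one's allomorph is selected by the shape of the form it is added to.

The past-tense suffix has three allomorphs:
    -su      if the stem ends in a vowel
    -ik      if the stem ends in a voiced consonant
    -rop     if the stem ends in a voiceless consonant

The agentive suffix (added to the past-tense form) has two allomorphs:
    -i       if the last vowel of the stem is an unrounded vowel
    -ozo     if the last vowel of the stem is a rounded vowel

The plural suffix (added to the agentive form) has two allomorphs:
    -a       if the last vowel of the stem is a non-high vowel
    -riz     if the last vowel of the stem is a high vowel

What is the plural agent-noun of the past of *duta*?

dutasuozoa

Since the final sound of *duta* is /a/ (a vowel), it takes -su, giving *dutasu*.
Since the last vowel of the past-tense form *dutasu* is /u/ (a rounded vowel), it takes -ozo, giving *dutasuozo*.
The last vowel of the agentive form *dutasuozo* is /o/, which is a non-high vowel, so the plural suffix is -a, giving *dutasuozoa*.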